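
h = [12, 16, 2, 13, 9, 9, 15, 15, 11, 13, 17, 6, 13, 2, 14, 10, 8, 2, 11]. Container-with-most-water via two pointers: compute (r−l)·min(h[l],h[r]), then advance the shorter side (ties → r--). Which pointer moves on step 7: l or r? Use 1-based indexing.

r

l=1 r=19: min(12,11)*18=198 best=198 *, r--
l=1 r=18: min(12,2)*17=34 best=198, r--
l=1 r=17: min(12,8)*16=128 best=198, r--
l=1 r=16: min(12,10)*15=150 best=198, r--
l=1 r=15: min(12,14)*14=168 best=198, l++
l=2 r=15: min(16,14)*13=182 best=198, r--
l=2 r=14: min(16,2)*12=24 best=198, r--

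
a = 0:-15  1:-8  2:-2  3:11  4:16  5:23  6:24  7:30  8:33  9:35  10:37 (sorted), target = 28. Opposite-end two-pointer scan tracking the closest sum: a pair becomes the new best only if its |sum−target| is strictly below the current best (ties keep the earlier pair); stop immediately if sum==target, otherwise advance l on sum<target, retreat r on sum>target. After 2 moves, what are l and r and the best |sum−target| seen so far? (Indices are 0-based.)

l=1, r=9, best |Δ|=1

l=0 r=10: -15+37=22 d=6 *, l++
l=1 r=10: -8+37=29 d=1 *, r--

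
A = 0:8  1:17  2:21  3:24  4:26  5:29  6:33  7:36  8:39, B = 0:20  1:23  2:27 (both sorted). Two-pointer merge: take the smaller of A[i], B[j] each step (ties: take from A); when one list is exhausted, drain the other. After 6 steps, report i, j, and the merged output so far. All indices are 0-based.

[i=0,j=0] A[i]=8<=B[j]=20 take 8 → i++
[i=1,j=0] A[i]=17<=B[j]=20 take 17 → i++
[i=2,j=0] A[i]=21>B[j]=20 take 20 → j++
[i=2,j=1] A[i]=21<=B[j]=23 take 21 → i++
[i=3,j=1] A[i]=24>B[j]=23 take 23 → j++
[i=3,j=2] A[i]=24<=B[j]=27 take 24 → i++

i=4, j=2, merged so far=[8, 17, 20, 21, 23, 24]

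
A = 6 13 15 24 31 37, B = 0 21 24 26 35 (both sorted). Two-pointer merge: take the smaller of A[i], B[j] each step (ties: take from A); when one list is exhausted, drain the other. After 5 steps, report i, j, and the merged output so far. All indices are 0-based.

i=3, j=2, merged so far=[0, 6, 13, 15, 21]

[i=0,j=0] A[i]=6>B[j]=0 take 0 → j++
[i=0,j=1] A[i]=6<=B[j]=21 take 6 → i++
[i=1,j=1] A[i]=13<=B[j]=21 take 13 → i++
[i=2,j=1] A[i]=15<=B[j]=21 take 15 → i++
[i=3,j=1] A[i]=24>B[j]=21 take 21 → j++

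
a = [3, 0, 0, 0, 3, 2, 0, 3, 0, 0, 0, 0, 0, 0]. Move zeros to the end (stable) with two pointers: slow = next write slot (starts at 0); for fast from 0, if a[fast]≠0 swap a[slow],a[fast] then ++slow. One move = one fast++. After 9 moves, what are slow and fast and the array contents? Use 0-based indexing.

slow=4, fast=9, a=[3, 3, 2, 3, 0, 0, 0, 0, 0, 0, 0, 0, 0, 0]

slow=0 fast=0: a[fast]=3≠0 swap→a[0]=3, slow++,fast++
slow=1 fast=1: a[fast]=0, fast++
slow=1 fast=2: a[fast]=0, fast++
slow=1 fast=3: a[fast]=0, fast++
slow=1 fast=4: a[fast]=3≠0 swap→a[1]=3, slow++,fast++
slow=2 fast=5: a[fast]=2≠0 swap→a[2]=2, slow++,fast++
slow=3 fast=6: a[fast]=0, fast++
slow=3 fast=7: a[fast]=3≠0 swap→a[3]=3, slow++,fast++
slow=4 fast=8: a[fast]=0, fast++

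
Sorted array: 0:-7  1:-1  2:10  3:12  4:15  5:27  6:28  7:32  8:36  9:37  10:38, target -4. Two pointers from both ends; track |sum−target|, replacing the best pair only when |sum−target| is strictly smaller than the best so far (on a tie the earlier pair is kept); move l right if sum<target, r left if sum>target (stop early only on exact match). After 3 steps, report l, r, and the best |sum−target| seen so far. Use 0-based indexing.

l=0, r=7, best |Δ|=33

l=0 r=10: -7+38=31 d=35 *, r--
l=0 r=9: -7+37=30 d=34 *, r--
l=0 r=8: -7+36=29 d=33 *, r--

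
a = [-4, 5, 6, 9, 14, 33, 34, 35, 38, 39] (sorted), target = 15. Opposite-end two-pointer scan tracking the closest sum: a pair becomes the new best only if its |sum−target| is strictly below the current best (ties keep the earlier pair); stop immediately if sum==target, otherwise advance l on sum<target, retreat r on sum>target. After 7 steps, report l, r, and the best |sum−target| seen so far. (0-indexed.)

[0,9] -4+39=35 d=20 * → r--
[0,8] -4+38=34 d=19 * → r--
[0,7] -4+35=31 d=16 * → r--
[0,6] -4+34=30 d=15 * → r--
[0,5] -4+33=29 d=14 * → r--
[0,4] -4+14=10 d=5 * → l++
[1,4] 5+14=19 d=4 * → r--

l=1, r=3, best |Δ|=4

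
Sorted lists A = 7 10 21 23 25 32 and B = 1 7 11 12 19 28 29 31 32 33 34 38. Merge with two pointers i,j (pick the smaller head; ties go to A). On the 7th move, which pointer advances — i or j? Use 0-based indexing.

i=0 j=0: A[i]=7>B[j]=1 take 1, j++
i=0 j=1: A[i]=7<=B[j]=7 take 7, i++
i=1 j=1: A[i]=10>B[j]=7 take 7, j++
i=1 j=2: A[i]=10<=B[j]=11 take 10, i++
i=2 j=2: A[i]=21>B[j]=11 take 11, j++
i=2 j=3: A[i]=21>B[j]=12 take 12, j++
i=2 j=4: A[i]=21>B[j]=19 take 19, j++

j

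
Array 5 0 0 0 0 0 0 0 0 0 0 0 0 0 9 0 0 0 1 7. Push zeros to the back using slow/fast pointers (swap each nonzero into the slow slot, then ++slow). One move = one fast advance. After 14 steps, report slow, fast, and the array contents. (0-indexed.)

slow=1, fast=14, a=[5, 0, 0, 0, 0, 0, 0, 0, 0, 0, 0, 0, 0, 0, 9, 0, 0, 0, 1, 7]

(s=0,f=0) a[fast]=5≠0 swap→a[0]=5 → slow++,fast++
(s=1,f=1) a[fast]=0 → fast++
(s=1,f=2) a[fast]=0 → fast++
(s=1,f=3) a[fast]=0 → fast++
(s=1,f=4) a[fast]=0 → fast++
(s=1,f=5) a[fast]=0 → fast++
(s=1,f=6) a[fast]=0 → fast++
(s=1,f=7) a[fast]=0 → fast++
(s=1,f=8) a[fast]=0 → fast++
(s=1,f=9) a[fast]=0 → fast++
(s=1,f=10) a[fast]=0 → fast++
(s=1,f=11) a[fast]=0 → fast++
(s=1,f=12) a[fast]=0 → fast++
(s=1,f=13) a[fast]=0 → fast++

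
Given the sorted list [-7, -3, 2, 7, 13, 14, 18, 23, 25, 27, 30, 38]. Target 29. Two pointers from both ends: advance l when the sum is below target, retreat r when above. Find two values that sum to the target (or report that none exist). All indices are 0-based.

(2, 27)

l=0 r=11: -7+38=31 >29, r--
l=0 r=10: -7+30=23 <29, l++
l=1 r=10: -3+30=27 <29, l++
l=2 r=10: 2+30=32 >29, r--
l=2 r=9: 2+27=29, found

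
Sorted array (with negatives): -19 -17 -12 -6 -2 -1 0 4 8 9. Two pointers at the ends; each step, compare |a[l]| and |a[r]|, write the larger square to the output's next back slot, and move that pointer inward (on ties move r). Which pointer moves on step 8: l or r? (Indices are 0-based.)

l

[0,9] |-19|>|9| out[9]=361 → l++
[1,9] |-17|>|9| out[8]=289 → l++
[2,9] |-12|>|9| out[7]=144 → l++
[3,9] |-6|<=|9| out[6]=81 → r--
[3,8] |-6|<=|8| out[5]=64 → r--
[3,7] |-6|>|4| out[4]=36 → l++
[4,7] |-2|<=|4| out[3]=16 → r--
[4,6] |-2|>|0| out[2]=4 → l++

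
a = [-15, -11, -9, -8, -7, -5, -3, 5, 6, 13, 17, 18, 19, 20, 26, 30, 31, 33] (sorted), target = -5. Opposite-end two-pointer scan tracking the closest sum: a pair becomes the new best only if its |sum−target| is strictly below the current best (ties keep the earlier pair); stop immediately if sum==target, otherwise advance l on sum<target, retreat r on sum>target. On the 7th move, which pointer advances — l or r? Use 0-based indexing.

[0,17] -15+33=18 d=23 * → r--
[0,16] -15+31=16 d=21 * → r--
[0,15] -15+30=15 d=20 * → r--
[0,14] -15+26=11 d=16 * → r--
[0,13] -15+20=5 d=10 * → r--
[0,12] -15+19=4 d=9 * → r--
[0,11] -15+18=3 d=8 * → r--

r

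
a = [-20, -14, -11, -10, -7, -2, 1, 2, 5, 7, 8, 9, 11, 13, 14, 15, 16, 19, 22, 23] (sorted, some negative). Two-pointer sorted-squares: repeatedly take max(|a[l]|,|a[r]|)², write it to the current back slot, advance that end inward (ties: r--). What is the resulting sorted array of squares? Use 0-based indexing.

[1, 4, 4, 25, 49, 49, 64, 81, 100, 121, 121, 169, 196, 196, 225, 256, 361, 400, 484, 529]

l=0 r=19: |-20|<=|23| out[19]=529, r--
l=0 r=18: |-20|<=|22| out[18]=484, r--
l=0 r=17: |-20|>|19| out[17]=400, l++
l=1 r=17: |-14|<=|19| out[16]=361, r--
l=1 r=16: |-14|<=|16| out[15]=256, r--
l=1 r=15: |-14|<=|15| out[14]=225, r--
l=1 r=14: |-14|<=|14| out[13]=196, r--
l=1 r=13: |-14|>|13| out[12]=196, l++
l=2 r=13: |-11|<=|13| out[11]=169, r--
l=2 r=12: |-11|<=|11| out[10]=121, r--
l=2 r=11: |-11|>|9| out[9]=121, l++
l=3 r=11: |-10|>|9| out[8]=100, l++
l=4 r=11: |-7|<=|9| out[7]=81, r--
l=4 r=10: |-7|<=|8| out[6]=64, r--
l=4 r=9: |-7|<=|7| out[5]=49, r--
l=4 r=8: |-7|>|5| out[4]=49, l++
l=5 r=8: |-2|<=|5| out[3]=25, r--
l=5 r=7: |-2|<=|2| out[2]=4, r--
l=5 r=6: |-2|>|1| out[1]=4, l++
l=6 r=6: |1|<=|1| out[0]=1, r--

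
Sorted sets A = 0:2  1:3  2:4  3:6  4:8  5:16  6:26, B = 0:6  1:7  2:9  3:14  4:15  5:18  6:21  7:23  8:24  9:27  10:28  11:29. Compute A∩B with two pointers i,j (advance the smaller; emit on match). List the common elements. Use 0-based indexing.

intersection = [6]

i=0 j=0: 2<6, i++
i=1 j=0: 3<6, i++
i=2 j=0: 4<6, i++
i=3 j=0: 6==6 emit, i++,j++
i=4 j=1: 8>7, j++
i=4 j=2: 8<9, i++
i=5 j=2: 16>9, j++
i=5 j=3: 16>14, j++
i=5 j=4: 16>15, j++
i=5 j=5: 16<18, i++
i=6 j=5: 26>18, j++
i=6 j=6: 26>21, j++
i=6 j=7: 26>23, j++
i=6 j=8: 26>24, j++
i=6 j=9: 26<27, i++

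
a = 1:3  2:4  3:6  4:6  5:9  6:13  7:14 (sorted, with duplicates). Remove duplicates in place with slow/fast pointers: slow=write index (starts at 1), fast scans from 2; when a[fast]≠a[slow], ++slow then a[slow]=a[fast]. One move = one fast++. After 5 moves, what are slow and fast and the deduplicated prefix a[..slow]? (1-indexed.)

(s=1,f=2) a[fast]=4≠a[slow]=3 write a[2]=4 → slow++,fast++
(s=2,f=3) a[fast]=6≠a[slow]=4 write a[3]=6 → slow++,fast++
(s=3,f=4) a[fast]=6=a[slow] dup → fast++
(s=3,f=5) a[fast]=9≠a[slow]=6 write a[4]=9 → slow++,fast++
(s=4,f=6) a[fast]=13≠a[slow]=9 write a[5]=13 → slow++,fast++

slow=5, fast=7, prefix=[3, 4, 6, 9, 13]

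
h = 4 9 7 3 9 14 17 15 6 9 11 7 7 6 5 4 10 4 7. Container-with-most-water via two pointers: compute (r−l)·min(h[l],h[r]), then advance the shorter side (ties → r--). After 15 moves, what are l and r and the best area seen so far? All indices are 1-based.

[1,19] min(4,7)*18=72 best=72 * → l++
[2,19] min(9,7)*17=119 best=119 * → r--
[2,18] min(9,4)*16=64 best=119 → r--
[2,17] min(9,10)*15=135 best=135 * → l++
[3,17] min(7,10)*14=98 best=135 → l++
[4,17] min(3,10)*13=39 best=135 → l++
[5,17] min(9,10)*12=108 best=135 → l++
[6,17] min(14,10)*11=110 best=135 → r--
[6,16] min(14,4)*10=40 best=135 → r--
[6,15] min(14,5)*9=45 best=135 → r--
[6,14] min(14,6)*8=48 best=135 → r--
[6,13] min(14,7)*7=49 best=135 → r--
[6,12] min(14,7)*6=42 best=135 → r--
[6,11] min(14,11)*5=55 best=135 → r--
[6,10] min(14,9)*4=36 best=135 → r--

l=6, r=9, best area=135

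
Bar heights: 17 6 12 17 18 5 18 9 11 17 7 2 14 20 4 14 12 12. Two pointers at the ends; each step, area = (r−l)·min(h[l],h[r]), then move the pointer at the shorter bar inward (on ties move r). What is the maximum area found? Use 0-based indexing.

max area = 221

[0,17] min(17,12)*17=204 best=204 * → r--
[0,16] min(17,12)*16=192 best=204 → r--
[0,15] min(17,14)*15=210 best=210 * → r--
[0,14] min(17,4)*14=56 best=210 → r--
[0,13] min(17,20)*13=221 best=221 * → l++
[1,13] min(6,20)*12=72 best=221 → l++
[2,13] min(12,20)*11=132 best=221 → l++
[3,13] min(17,20)*10=170 best=221 → l++
[4,13] min(18,20)*9=162 best=221 → l++
[5,13] min(5,20)*8=40 best=221 → l++
[6,13] min(18,20)*7=126 best=221 → l++
[7,13] min(9,20)*6=54 best=221 → l++
[8,13] min(11,20)*5=55 best=221 → l++
[9,13] min(17,20)*4=68 best=221 → l++
[10,13] min(7,20)*3=21 best=221 → l++
[11,13] min(2,20)*2=4 best=221 → l++
[12,13] min(14,20)*1=14 best=221 → l++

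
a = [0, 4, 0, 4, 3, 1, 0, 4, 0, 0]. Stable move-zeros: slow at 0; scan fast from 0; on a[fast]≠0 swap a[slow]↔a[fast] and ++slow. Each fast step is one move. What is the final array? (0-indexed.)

[4, 4, 3, 1, 4, 0, 0, 0, 0, 0]

slow=0 fast=0: a[fast]=0, fast++
slow=0 fast=1: a[fast]=4≠0 swap→a[0]=4, slow++,fast++
slow=1 fast=2: a[fast]=0, fast++
slow=1 fast=3: a[fast]=4≠0 swap→a[1]=4, slow++,fast++
slow=2 fast=4: a[fast]=3≠0 swap→a[2]=3, slow++,fast++
slow=3 fast=5: a[fast]=1≠0 swap→a[3]=1, slow++,fast++
slow=4 fast=6: a[fast]=0, fast++
slow=4 fast=7: a[fast]=4≠0 swap→a[4]=4, slow++,fast++
slow=5 fast=8: a[fast]=0, fast++
slow=5 fast=9: a[fast]=0, fast++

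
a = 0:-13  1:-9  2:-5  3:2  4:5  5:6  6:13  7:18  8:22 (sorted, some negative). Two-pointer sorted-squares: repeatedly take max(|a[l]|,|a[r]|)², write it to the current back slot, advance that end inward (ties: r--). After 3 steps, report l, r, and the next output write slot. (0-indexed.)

[0,8] |-13|<=|22| out[8]=484 → r--
[0,7] |-13|<=|18| out[7]=324 → r--
[0,6] |-13|<=|13| out[6]=169 → r--

l=0, r=5, next write slot=5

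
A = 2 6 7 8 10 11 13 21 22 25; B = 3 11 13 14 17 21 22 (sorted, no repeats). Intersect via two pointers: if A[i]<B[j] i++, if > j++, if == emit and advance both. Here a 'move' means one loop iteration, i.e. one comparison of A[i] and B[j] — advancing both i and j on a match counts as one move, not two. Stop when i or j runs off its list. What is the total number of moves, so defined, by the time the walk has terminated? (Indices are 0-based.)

12 moves

[i=0,j=0] 2<3 → i++
[i=1,j=0] 6>3 → j++
[i=1,j=1] 6<11 → i++
[i=2,j=1] 7<11 → i++
[i=3,j=1] 8<11 → i++
[i=4,j=1] 10<11 → i++
[i=5,j=1] 11==11 emit → i++,j++
[i=6,j=2] 13==13 emit → i++,j++
[i=7,j=3] 21>14 → j++
[i=7,j=4] 21>17 → j++
[i=7,j=5] 21==21 emit → i++,j++
[i=8,j=6] 22==22 emit → i++,j++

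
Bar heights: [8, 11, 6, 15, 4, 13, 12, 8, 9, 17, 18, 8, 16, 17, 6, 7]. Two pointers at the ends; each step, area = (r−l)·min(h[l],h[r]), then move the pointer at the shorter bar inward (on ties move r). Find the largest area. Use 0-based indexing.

l=0 r=15: min(8,7)*15=105 best=105 *, r--
l=0 r=14: min(8,6)*14=84 best=105, r--
l=0 r=13: min(8,17)*13=104 best=105, l++
l=1 r=13: min(11,17)*12=132 best=132 *, l++
l=2 r=13: min(6,17)*11=66 best=132, l++
l=3 r=13: min(15,17)*10=150 best=150 *, l++
l=4 r=13: min(4,17)*9=36 best=150, l++
l=5 r=13: min(13,17)*8=104 best=150, l++
l=6 r=13: min(12,17)*7=84 best=150, l++
l=7 r=13: min(8,17)*6=48 best=150, l++
l=8 r=13: min(9,17)*5=45 best=150, l++
l=9 r=13: min(17,17)*4=68 best=150, r--
l=9 r=12: min(17,16)*3=48 best=150, r--
l=9 r=11: min(17,8)*2=16 best=150, r--
l=9 r=10: min(17,18)*1=17 best=150, l++

max area = 150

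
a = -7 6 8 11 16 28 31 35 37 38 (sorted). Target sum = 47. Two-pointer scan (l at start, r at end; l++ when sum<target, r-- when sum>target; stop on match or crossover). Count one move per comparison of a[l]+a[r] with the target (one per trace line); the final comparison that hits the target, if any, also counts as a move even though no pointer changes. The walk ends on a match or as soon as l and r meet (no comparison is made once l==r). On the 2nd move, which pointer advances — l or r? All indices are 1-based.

l

l=1 r=10: -7+38=31 <47, l++
l=2 r=10: 6+38=44 <47, l++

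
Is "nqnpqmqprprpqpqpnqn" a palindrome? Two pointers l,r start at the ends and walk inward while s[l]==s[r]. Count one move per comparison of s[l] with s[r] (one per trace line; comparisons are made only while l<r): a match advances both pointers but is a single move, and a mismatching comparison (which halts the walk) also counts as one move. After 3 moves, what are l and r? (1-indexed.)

[1,19] 'n'=='n' → l++,r--
[2,18] 'q'=='q' → l++,r--
[3,17] 'n'=='n' → l++,r--

l=4, r=16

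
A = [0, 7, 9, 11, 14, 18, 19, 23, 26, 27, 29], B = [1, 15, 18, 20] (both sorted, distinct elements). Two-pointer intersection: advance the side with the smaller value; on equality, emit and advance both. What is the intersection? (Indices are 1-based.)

intersection = [18]

[i=1,j=1] 0<1 → i++
[i=2,j=1] 7>1 → j++
[i=2,j=2] 7<15 → i++
[i=3,j=2] 9<15 → i++
[i=4,j=2] 11<15 → i++
[i=5,j=2] 14<15 → i++
[i=6,j=2] 18>15 → j++
[i=6,j=3] 18==18 emit → i++,j++
[i=7,j=4] 19<20 → i++
[i=8,j=4] 23>20 → j++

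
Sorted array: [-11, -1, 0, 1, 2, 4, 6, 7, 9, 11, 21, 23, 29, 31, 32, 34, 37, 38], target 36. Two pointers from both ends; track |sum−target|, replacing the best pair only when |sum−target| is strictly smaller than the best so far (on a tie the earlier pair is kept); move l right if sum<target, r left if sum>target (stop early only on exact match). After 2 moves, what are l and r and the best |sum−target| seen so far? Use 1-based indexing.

l=1 r=18: -11+38=27 d=9 *, l++
l=2 r=18: -1+38=37 d=1 *, r--

l=2, r=17, best |Δ|=1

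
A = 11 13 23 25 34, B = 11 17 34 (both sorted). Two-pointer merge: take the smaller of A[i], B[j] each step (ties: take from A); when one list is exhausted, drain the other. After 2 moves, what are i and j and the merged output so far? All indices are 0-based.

i=1, j=1, merged so far=[11, 11]

[i=0,j=0] A[i]=11<=B[j]=11 take 11 → i++
[i=1,j=0] A[i]=13>B[j]=11 take 11 → j++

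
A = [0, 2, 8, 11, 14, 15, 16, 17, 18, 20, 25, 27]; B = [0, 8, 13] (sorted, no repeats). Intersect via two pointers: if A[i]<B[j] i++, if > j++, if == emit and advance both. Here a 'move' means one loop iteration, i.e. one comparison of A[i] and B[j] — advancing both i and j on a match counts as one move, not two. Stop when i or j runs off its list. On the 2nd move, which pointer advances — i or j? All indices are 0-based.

i=0 j=0: 0==0 emit, i++,j++
i=1 j=1: 2<8, i++

i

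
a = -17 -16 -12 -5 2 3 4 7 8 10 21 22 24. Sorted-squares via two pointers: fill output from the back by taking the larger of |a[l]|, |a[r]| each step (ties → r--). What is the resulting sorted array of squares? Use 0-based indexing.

[0,12] |-17|<=|24| out[12]=576 → r--
[0,11] |-17|<=|22| out[11]=484 → r--
[0,10] |-17|<=|21| out[10]=441 → r--
[0,9] |-17|>|10| out[9]=289 → l++
[1,9] |-16|>|10| out[8]=256 → l++
[2,9] |-12|>|10| out[7]=144 → l++
[3,9] |-5|<=|10| out[6]=100 → r--
[3,8] |-5|<=|8| out[5]=64 → r--
[3,7] |-5|<=|7| out[4]=49 → r--
[3,6] |-5|>|4| out[3]=25 → l++
[4,6] |2|<=|4| out[2]=16 → r--
[4,5] |2|<=|3| out[1]=9 → r--
[4,4] |2|<=|2| out[0]=4 → r--

[4, 9, 16, 25, 49, 64, 100, 144, 256, 289, 441, 484, 576]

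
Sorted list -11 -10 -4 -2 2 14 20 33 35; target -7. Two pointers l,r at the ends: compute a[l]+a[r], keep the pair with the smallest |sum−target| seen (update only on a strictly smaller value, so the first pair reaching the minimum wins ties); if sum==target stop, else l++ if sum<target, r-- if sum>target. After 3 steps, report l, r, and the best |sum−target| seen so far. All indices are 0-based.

l=0, r=5, best |Δ|=16

[0,8] -11+35=24 d=31 * → r--
[0,7] -11+33=22 d=29 * → r--
[0,6] -11+20=9 d=16 * → r--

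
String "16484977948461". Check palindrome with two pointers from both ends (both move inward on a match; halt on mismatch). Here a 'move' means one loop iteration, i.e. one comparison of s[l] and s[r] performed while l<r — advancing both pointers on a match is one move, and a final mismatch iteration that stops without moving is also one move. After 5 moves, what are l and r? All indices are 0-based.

l=5, r=8

l=0 r=13: '1'=='1', l++,r--
l=1 r=12: '6'=='6', l++,r--
l=2 r=11: '4'=='4', l++,r--
l=3 r=10: '8'=='8', l++,r--
l=4 r=9: '4'=='4', l++,r--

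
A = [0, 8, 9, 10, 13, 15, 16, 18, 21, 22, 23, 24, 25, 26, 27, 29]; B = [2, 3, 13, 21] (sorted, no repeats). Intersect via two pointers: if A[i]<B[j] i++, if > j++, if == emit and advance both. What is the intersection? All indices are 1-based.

i=1 j=1: 0<2, i++
i=2 j=1: 8>2, j++
i=2 j=2: 8>3, j++
i=2 j=3: 8<13, i++
i=3 j=3: 9<13, i++
i=4 j=3: 10<13, i++
i=5 j=3: 13==13 emit, i++,j++
i=6 j=4: 15<21, i++
i=7 j=4: 16<21, i++
i=8 j=4: 18<21, i++
i=9 j=4: 21==21 emit, i++,j++

intersection = [13, 21]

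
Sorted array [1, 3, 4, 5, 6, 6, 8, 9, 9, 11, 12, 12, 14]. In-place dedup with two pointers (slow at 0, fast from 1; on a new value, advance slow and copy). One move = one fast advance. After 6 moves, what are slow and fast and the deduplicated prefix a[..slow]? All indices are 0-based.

slow=5, fast=7, prefix=[1, 3, 4, 5, 6, 8]

slow=0 fast=1: a[fast]=3≠a[slow]=1 write a[1]=3, slow++,fast++
slow=1 fast=2: a[fast]=4≠a[slow]=3 write a[2]=4, slow++,fast++
slow=2 fast=3: a[fast]=5≠a[slow]=4 write a[3]=5, slow++,fast++
slow=3 fast=4: a[fast]=6≠a[slow]=5 write a[4]=6, slow++,fast++
slow=4 fast=5: a[fast]=6=a[slow] dup, fast++
slow=4 fast=6: a[fast]=8≠a[slow]=6 write a[5]=8, slow++,fast++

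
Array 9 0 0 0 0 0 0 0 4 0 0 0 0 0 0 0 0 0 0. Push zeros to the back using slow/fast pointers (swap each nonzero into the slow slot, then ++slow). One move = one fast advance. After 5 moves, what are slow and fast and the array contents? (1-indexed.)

slow=1 fast=1: a[fast]=9≠0 swap→a[1]=9, slow++,fast++
slow=2 fast=2: a[fast]=0, fast++
slow=2 fast=3: a[fast]=0, fast++
slow=2 fast=4: a[fast]=0, fast++
slow=2 fast=5: a[fast]=0, fast++

slow=2, fast=6, a=[9, 0, 0, 0, 0, 0, 0, 0, 4, 0, 0, 0, 0, 0, 0, 0, 0, 0, 0]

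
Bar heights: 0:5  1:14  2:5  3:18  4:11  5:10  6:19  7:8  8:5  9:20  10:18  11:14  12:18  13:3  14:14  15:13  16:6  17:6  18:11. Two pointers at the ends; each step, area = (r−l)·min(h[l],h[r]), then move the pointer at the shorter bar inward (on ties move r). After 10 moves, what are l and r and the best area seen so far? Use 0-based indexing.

l=3, r=11, best area=187

l=0 r=18: min(5,11)*18=90 best=90 *, l++
l=1 r=18: min(14,11)*17=187 best=187 *, r--
l=1 r=17: min(14,6)*16=96 best=187, r--
l=1 r=16: min(14,6)*15=90 best=187, r--
l=1 r=15: min(14,13)*14=182 best=187, r--
l=1 r=14: min(14,14)*13=182 best=187, r--
l=1 r=13: min(14,3)*12=36 best=187, r--
l=1 r=12: min(14,18)*11=154 best=187, l++
l=2 r=12: min(5,18)*10=50 best=187, l++
l=3 r=12: min(18,18)*9=162 best=187, r--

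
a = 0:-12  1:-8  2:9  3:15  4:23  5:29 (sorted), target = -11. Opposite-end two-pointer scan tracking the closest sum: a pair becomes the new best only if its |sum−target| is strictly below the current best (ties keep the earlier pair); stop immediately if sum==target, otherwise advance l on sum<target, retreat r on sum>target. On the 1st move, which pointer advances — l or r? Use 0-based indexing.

r

[0,5] -12+29=17 d=28 * → r--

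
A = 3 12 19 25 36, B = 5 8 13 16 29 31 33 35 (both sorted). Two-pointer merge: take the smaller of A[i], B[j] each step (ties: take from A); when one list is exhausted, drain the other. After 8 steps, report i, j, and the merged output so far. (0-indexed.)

i=4, j=4, merged so far=[3, 5, 8, 12, 13, 16, 19, 25]

[i=0,j=0] A[i]=3<=B[j]=5 take 3 → i++
[i=1,j=0] A[i]=12>B[j]=5 take 5 → j++
[i=1,j=1] A[i]=12>B[j]=8 take 8 → j++
[i=1,j=2] A[i]=12<=B[j]=13 take 12 → i++
[i=2,j=2] A[i]=19>B[j]=13 take 13 → j++
[i=2,j=3] A[i]=19>B[j]=16 take 16 → j++
[i=2,j=4] A[i]=19<=B[j]=29 take 19 → i++
[i=3,j=4] A[i]=25<=B[j]=29 take 25 → i++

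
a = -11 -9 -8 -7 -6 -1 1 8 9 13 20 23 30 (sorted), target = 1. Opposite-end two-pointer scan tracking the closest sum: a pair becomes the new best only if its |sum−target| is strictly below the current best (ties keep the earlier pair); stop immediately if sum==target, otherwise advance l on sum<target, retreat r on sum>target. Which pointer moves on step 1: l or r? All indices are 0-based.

[0,12] -11+30=19 d=18 * → r--

r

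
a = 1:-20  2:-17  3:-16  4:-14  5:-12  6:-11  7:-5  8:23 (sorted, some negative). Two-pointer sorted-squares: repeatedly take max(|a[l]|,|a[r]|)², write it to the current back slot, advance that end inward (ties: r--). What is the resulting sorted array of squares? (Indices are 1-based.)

[1,8] |-20|<=|23| out[8]=529 → r--
[1,7] |-20|>|-5| out[7]=400 → l++
[2,7] |-17|>|-5| out[6]=289 → l++
[3,7] |-16|>|-5| out[5]=256 → l++
[4,7] |-14|>|-5| out[4]=196 → l++
[5,7] |-12|>|-5| out[3]=144 → l++
[6,7] |-11|>|-5| out[2]=121 → l++
[7,7] |-5|<=|-5| out[1]=25 → r--

[25, 121, 144, 196, 256, 289, 400, 529]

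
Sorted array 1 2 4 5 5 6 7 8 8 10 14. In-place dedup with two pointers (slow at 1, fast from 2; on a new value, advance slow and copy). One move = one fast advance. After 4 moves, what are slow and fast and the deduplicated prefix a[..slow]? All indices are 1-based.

slow=1 fast=2: a[fast]=2≠a[slow]=1 write a[2]=2, slow++,fast++
slow=2 fast=3: a[fast]=4≠a[slow]=2 write a[3]=4, slow++,fast++
slow=3 fast=4: a[fast]=5≠a[slow]=4 write a[4]=5, slow++,fast++
slow=4 fast=5: a[fast]=5=a[slow] dup, fast++

slow=4, fast=6, prefix=[1, 2, 4, 5]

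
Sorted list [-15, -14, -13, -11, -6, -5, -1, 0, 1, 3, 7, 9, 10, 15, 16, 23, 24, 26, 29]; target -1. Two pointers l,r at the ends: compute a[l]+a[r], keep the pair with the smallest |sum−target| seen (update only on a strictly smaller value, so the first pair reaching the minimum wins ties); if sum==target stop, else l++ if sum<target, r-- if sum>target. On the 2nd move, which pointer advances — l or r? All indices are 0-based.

r

l=0 r=18: -15+29=14 d=15 *, r--
l=0 r=17: -15+26=11 d=12 *, r--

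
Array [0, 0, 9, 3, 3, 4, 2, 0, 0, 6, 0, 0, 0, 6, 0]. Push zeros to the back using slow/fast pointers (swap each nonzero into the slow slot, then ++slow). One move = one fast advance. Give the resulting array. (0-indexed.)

[9, 3, 3, 4, 2, 6, 6, 0, 0, 0, 0, 0, 0, 0, 0]

slow=0 fast=0: a[fast]=0, fast++
slow=0 fast=1: a[fast]=0, fast++
slow=0 fast=2: a[fast]=9≠0 swap→a[0]=9, slow++,fast++
slow=1 fast=3: a[fast]=3≠0 swap→a[1]=3, slow++,fast++
slow=2 fast=4: a[fast]=3≠0 swap→a[2]=3, slow++,fast++
slow=3 fast=5: a[fast]=4≠0 swap→a[3]=4, slow++,fast++
slow=4 fast=6: a[fast]=2≠0 swap→a[4]=2, slow++,fast++
slow=5 fast=7: a[fast]=0, fast++
slow=5 fast=8: a[fast]=0, fast++
slow=5 fast=9: a[fast]=6≠0 swap→a[5]=6, slow++,fast++
slow=6 fast=10: a[fast]=0, fast++
slow=6 fast=11: a[fast]=0, fast++
slow=6 fast=12: a[fast]=0, fast++
slow=6 fast=13: a[fast]=6≠0 swap→a[6]=6, slow++,fast++
slow=7 fast=14: a[fast]=0, fast++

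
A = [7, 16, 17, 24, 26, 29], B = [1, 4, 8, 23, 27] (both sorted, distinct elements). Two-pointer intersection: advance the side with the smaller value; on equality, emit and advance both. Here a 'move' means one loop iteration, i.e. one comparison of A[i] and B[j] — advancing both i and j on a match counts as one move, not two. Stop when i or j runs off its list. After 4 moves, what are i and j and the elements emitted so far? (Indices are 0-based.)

i=0 j=0: 7>1, j++
i=0 j=1: 7>4, j++
i=0 j=2: 7<8, i++
i=1 j=2: 16>8, j++

i=1, j=3, emitted=[]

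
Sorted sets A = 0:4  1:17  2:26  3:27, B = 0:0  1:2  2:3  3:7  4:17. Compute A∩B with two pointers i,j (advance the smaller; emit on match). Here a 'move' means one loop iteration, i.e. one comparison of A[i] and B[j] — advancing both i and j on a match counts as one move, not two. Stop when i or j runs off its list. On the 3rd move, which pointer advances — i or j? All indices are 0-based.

i=0 j=0: 4>0, j++
i=0 j=1: 4>2, j++
i=0 j=2: 4>3, j++

j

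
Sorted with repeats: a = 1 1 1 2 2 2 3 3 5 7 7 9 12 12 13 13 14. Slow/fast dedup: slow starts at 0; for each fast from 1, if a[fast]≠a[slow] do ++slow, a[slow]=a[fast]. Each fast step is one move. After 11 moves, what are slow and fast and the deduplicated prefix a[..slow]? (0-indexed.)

slow=0 fast=1: a[fast]=1=a[slow] dup, fast++
slow=0 fast=2: a[fast]=1=a[slow] dup, fast++
slow=0 fast=3: a[fast]=2≠a[slow]=1 write a[1]=2, slow++,fast++
slow=1 fast=4: a[fast]=2=a[slow] dup, fast++
slow=1 fast=5: a[fast]=2=a[slow] dup, fast++
slow=1 fast=6: a[fast]=3≠a[slow]=2 write a[2]=3, slow++,fast++
slow=2 fast=7: a[fast]=3=a[slow] dup, fast++
slow=2 fast=8: a[fast]=5≠a[slow]=3 write a[3]=5, slow++,fast++
slow=3 fast=9: a[fast]=7≠a[slow]=5 write a[4]=7, slow++,fast++
slow=4 fast=10: a[fast]=7=a[slow] dup, fast++
slow=4 fast=11: a[fast]=9≠a[slow]=7 write a[5]=9, slow++,fast++

slow=5, fast=12, prefix=[1, 2, 3, 5, 7, 9]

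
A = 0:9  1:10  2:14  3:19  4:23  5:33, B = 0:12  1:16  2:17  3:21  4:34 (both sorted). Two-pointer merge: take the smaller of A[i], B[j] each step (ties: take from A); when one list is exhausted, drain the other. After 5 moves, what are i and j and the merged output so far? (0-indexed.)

[i=0,j=0] A[i]=9<=B[j]=12 take 9 → i++
[i=1,j=0] A[i]=10<=B[j]=12 take 10 → i++
[i=2,j=0] A[i]=14>B[j]=12 take 12 → j++
[i=2,j=1] A[i]=14<=B[j]=16 take 14 → i++
[i=3,j=1] A[i]=19>B[j]=16 take 16 → j++

i=3, j=2, merged so far=[9, 10, 12, 14, 16]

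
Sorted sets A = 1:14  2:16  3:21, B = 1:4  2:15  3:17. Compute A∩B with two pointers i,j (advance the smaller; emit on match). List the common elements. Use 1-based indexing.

intersection = []

[i=1,j=1] 14>4 → j++
[i=1,j=2] 14<15 → i++
[i=2,j=2] 16>15 → j++
[i=2,j=3] 16<17 → i++
[i=3,j=3] 21>17 → j++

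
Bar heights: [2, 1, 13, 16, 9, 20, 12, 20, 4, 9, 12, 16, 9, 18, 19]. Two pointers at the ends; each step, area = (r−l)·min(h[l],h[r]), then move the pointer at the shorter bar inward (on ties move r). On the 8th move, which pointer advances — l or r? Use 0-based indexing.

[0,14] min(2,19)*14=28 best=28 * → l++
[1,14] min(1,19)*13=13 best=28 → l++
[2,14] min(13,19)*12=156 best=156 * → l++
[3,14] min(16,19)*11=176 best=176 * → l++
[4,14] min(9,19)*10=90 best=176 → l++
[5,14] min(20,19)*9=171 best=176 → r--
[5,13] min(20,18)*8=144 best=176 → r--
[5,12] min(20,9)*7=63 best=176 → r--

r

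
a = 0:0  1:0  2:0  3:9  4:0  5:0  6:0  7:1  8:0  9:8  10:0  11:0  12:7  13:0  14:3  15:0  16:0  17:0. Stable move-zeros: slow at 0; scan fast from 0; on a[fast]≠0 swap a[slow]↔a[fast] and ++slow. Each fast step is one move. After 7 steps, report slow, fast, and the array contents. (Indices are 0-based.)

slow=1, fast=7, a=[9, 0, 0, 0, 0, 0, 0, 1, 0, 8, 0, 0, 7, 0, 3, 0, 0, 0]

(s=0,f=0) a[fast]=0 → fast++
(s=0,f=1) a[fast]=0 → fast++
(s=0,f=2) a[fast]=0 → fast++
(s=0,f=3) a[fast]=9≠0 swap→a[0]=9 → slow++,fast++
(s=1,f=4) a[fast]=0 → fast++
(s=1,f=5) a[fast]=0 → fast++
(s=1,f=6) a[fast]=0 → fast++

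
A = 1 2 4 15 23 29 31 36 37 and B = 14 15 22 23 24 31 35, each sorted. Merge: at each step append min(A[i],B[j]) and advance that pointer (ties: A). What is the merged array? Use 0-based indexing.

i=0 j=0: A[i]=1<=B[j]=14 take 1, i++
i=1 j=0: A[i]=2<=B[j]=14 take 2, i++
i=2 j=0: A[i]=4<=B[j]=14 take 4, i++
i=3 j=0: A[i]=15>B[j]=14 take 14, j++
i=3 j=1: A[i]=15<=B[j]=15 take 15, i++
i=4 j=1: A[i]=23>B[j]=15 take 15, j++
i=4 j=2: A[i]=23>B[j]=22 take 22, j++
i=4 j=3: A[i]=23<=B[j]=23 take 23, i++
i=5 j=3: A[i]=29>B[j]=23 take 23, j++
i=5 j=4: A[i]=29>B[j]=24 take 24, j++
i=5 j=5: A[i]=29<=B[j]=31 take 29, i++
i=6 j=5: A[i]=31<=B[j]=31 take 31, i++
i=7 j=5: A[i]=36>B[j]=31 take 31, j++
i=7 j=6: A[i]=36>B[j]=35 take 35, j++
i=7 j=7: B done, take A[i]=36, i++
i=8 j=7: B done, take A[i]=37, i++

[1, 2, 4, 14, 15, 15, 22, 23, 23, 24, 29, 31, 31, 35, 36, 37]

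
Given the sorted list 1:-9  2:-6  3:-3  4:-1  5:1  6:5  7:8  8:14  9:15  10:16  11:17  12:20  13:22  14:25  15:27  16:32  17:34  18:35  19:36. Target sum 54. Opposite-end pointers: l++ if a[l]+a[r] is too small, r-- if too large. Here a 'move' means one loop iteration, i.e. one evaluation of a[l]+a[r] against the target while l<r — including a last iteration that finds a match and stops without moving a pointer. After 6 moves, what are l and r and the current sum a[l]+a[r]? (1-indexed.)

l=7, r=19, sum=44

[1,19] -9+36=27 <54 → l++
[2,19] -6+36=30 <54 → l++
[3,19] -3+36=33 <54 → l++
[4,19] -1+36=35 <54 → l++
[5,19] 1+36=37 <54 → l++
[6,19] 5+36=41 <54 → l++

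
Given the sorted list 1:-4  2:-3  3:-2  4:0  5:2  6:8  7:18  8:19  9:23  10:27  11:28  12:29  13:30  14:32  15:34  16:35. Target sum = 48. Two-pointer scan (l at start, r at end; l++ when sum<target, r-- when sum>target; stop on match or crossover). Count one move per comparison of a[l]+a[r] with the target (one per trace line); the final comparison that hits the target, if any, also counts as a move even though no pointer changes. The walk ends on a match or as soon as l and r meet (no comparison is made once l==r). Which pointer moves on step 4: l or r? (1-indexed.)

[1,16] -4+35=31 <48 → l++
[2,16] -3+35=32 <48 → l++
[3,16] -2+35=33 <48 → l++
[4,16] 0+35=35 <48 → l++

l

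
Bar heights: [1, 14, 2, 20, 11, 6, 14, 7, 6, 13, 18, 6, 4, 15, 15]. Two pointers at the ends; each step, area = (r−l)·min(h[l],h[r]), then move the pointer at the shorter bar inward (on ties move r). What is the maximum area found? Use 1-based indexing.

max area = 182

[1,15] min(1,15)*14=14 best=14 * → l++
[2,15] min(14,15)*13=182 best=182 * → l++
[3,15] min(2,15)*12=24 best=182 → l++
[4,15] min(20,15)*11=165 best=182 → r--
[4,14] min(20,15)*10=150 best=182 → r--
[4,13] min(20,4)*9=36 best=182 → r--
[4,12] min(20,6)*8=48 best=182 → r--
[4,11] min(20,18)*7=126 best=182 → r--
[4,10] min(20,13)*6=78 best=182 → r--
[4,9] min(20,6)*5=30 best=182 → r--
[4,8] min(20,7)*4=28 best=182 → r--
[4,7] min(20,14)*3=42 best=182 → r--
[4,6] min(20,6)*2=12 best=182 → r--
[4,5] min(20,11)*1=11 best=182 → r--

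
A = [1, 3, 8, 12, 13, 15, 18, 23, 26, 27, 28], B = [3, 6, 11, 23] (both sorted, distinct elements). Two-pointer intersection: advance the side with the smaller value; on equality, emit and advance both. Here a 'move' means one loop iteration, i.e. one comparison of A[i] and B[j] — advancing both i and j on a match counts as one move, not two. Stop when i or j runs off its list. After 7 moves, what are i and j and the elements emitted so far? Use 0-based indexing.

i=5, j=3, emitted=[3]

[i=0,j=0] 1<3 → i++
[i=1,j=0] 3==3 emit → i++,j++
[i=2,j=1] 8>6 → j++
[i=2,j=2] 8<11 → i++
[i=3,j=2] 12>11 → j++
[i=3,j=3] 12<23 → i++
[i=4,j=3] 13<23 → i++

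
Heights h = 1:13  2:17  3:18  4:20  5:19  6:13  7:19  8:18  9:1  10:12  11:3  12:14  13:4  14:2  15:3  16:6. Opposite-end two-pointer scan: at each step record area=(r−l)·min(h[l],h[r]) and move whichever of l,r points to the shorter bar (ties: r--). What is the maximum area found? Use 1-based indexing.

l=1 r=16: min(13,6)*15=90 best=90 *, r--
l=1 r=15: min(13,3)*14=42 best=90, r--
l=1 r=14: min(13,2)*13=26 best=90, r--
l=1 r=13: min(13,4)*12=48 best=90, r--
l=1 r=12: min(13,14)*11=143 best=143 *, l++
l=2 r=12: min(17,14)*10=140 best=143, r--
l=2 r=11: min(17,3)*9=27 best=143, r--
l=2 r=10: min(17,12)*8=96 best=143, r--
l=2 r=9: min(17,1)*7=7 best=143, r--
l=2 r=8: min(17,18)*6=102 best=143, l++
l=3 r=8: min(18,18)*5=90 best=143, r--
l=3 r=7: min(18,19)*4=72 best=143, l++
l=4 r=7: min(20,19)*3=57 best=143, r--
l=4 r=6: min(20,13)*2=26 best=143, r--
l=4 r=5: min(20,19)*1=19 best=143, r--

max area = 143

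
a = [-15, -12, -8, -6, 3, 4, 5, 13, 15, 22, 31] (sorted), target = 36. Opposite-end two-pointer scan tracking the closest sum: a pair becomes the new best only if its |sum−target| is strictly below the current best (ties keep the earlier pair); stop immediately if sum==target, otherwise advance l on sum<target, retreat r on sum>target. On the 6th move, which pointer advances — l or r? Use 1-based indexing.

l

[1,11] -15+31=16 d=20 * → l++
[2,11] -12+31=19 d=17 * → l++
[3,11] -8+31=23 d=13 * → l++
[4,11] -6+31=25 d=11 * → l++
[5,11] 3+31=34 d=2 * → l++
[6,11] 4+31=35 d=1 * → l++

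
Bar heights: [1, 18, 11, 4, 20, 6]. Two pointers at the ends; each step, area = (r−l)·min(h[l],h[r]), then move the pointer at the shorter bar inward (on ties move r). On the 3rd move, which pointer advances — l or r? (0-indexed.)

l

l=0 r=5: min(1,6)*5=5 best=5 *, l++
l=1 r=5: min(18,6)*4=24 best=24 *, r--
l=1 r=4: min(18,20)*3=54 best=54 *, l++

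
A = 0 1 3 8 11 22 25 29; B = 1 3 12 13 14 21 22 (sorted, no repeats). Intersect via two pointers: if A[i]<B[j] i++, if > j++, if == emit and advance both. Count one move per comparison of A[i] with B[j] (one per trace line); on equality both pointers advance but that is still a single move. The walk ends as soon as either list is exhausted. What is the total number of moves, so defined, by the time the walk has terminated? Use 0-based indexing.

i=0 j=0: 0<1, i++
i=1 j=0: 1==1 emit, i++,j++
i=2 j=1: 3==3 emit, i++,j++
i=3 j=2: 8<12, i++
i=4 j=2: 11<12, i++
i=5 j=2: 22>12, j++
i=5 j=3: 22>13, j++
i=5 j=4: 22>14, j++
i=5 j=5: 22>21, j++
i=5 j=6: 22==22 emit, i++,j++

10 moves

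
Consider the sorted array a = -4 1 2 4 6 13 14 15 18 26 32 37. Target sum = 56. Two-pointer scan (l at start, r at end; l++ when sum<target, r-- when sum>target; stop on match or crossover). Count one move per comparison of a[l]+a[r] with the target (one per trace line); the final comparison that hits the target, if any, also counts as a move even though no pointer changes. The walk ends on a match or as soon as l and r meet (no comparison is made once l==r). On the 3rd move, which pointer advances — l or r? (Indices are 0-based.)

[0,11] -4+37=33 <56 → l++
[1,11] 1+37=38 <56 → l++
[2,11] 2+37=39 <56 → l++

l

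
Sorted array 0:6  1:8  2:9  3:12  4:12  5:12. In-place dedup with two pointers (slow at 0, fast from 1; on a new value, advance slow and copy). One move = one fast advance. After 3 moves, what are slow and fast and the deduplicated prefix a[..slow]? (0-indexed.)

(s=0,f=1) a[fast]=8≠a[slow]=6 write a[1]=8 → slow++,fast++
(s=1,f=2) a[fast]=9≠a[slow]=8 write a[2]=9 → slow++,fast++
(s=2,f=3) a[fast]=12≠a[slow]=9 write a[3]=12 → slow++,fast++

slow=3, fast=4, prefix=[6, 8, 9, 12]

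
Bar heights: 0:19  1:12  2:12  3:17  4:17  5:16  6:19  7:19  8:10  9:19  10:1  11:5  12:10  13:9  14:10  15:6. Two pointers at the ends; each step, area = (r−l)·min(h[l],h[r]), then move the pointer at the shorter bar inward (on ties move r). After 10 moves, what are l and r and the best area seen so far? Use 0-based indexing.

[0,15] min(19,6)*15=90 best=90 * → r--
[0,14] min(19,10)*14=140 best=140 * → r--
[0,13] min(19,9)*13=117 best=140 → r--
[0,12] min(19,10)*12=120 best=140 → r--
[0,11] min(19,5)*11=55 best=140 → r--
[0,10] min(19,1)*10=10 best=140 → r--
[0,9] min(19,19)*9=171 best=171 * → r--
[0,8] min(19,10)*8=80 best=171 → r--
[0,7] min(19,19)*7=133 best=171 → r--
[0,6] min(19,19)*6=114 best=171 → r--

l=0, r=5, best area=171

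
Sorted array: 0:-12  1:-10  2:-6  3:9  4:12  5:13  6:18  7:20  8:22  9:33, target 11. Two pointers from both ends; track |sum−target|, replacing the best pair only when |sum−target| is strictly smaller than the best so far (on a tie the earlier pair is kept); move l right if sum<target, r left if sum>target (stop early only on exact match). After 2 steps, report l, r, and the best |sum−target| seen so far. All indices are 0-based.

l=1, r=8, best |Δ|=1

[0,9] -12+33=21 d=10 * → r--
[0,8] -12+22=10 d=1 * → l++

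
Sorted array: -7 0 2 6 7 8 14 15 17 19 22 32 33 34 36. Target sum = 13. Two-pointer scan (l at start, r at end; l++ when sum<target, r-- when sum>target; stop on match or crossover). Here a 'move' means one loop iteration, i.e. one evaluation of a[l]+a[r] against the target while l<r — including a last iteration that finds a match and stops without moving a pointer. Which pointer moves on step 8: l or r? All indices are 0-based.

[0,14] -7+36=29 >13 → r--
[0,13] -7+34=27 >13 → r--
[0,12] -7+33=26 >13 → r--
[0,11] -7+32=25 >13 → r--
[0,10] -7+22=15 >13 → r--
[0,9] -7+19=12 <13 → l++
[1,9] 0+19=19 >13 → r--
[1,8] 0+17=17 >13 → r--

r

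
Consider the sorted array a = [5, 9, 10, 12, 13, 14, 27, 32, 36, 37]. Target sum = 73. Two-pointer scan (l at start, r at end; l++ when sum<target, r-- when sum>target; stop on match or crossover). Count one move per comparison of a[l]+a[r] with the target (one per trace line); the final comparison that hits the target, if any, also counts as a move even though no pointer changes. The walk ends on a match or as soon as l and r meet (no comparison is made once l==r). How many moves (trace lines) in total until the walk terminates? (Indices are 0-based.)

9 moves

[0,9] 5+37=42 <73 → l++
[1,9] 9+37=46 <73 → l++
[2,9] 10+37=47 <73 → l++
[3,9] 12+37=49 <73 → l++
[4,9] 13+37=50 <73 → l++
[5,9] 14+37=51 <73 → l++
[6,9] 27+37=64 <73 → l++
[7,9] 32+37=69 <73 → l++
[8,9] 36+37=73 → found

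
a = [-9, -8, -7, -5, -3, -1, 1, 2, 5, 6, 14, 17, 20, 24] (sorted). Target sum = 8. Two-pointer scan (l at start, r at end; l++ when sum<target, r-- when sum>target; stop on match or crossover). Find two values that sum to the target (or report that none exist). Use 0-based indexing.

(-9, 17)

l=0 r=13: -9+24=15 >8, r--
l=0 r=12: -9+20=11 >8, r--
l=0 r=11: -9+17=8, found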